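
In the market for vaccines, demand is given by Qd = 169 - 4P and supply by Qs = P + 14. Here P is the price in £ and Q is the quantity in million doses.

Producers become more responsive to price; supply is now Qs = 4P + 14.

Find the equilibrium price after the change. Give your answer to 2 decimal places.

Original equilibrium: 169 - 4P = P + 14 gives 155 = 5P, so P = 31 and Q = 45.
The shock moves the curves to Qd = 169 - 4P and Qs = 4P + 14.
Equate the new curves: 169 - 4P = 4P + 14, giving 155 = 8P, P = 19.375, Q = 91.5.

19.38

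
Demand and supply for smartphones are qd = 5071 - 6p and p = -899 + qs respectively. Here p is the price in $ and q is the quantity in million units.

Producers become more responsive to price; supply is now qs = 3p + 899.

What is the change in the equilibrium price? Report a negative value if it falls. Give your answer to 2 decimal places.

-132.44

Initially, 5071 - 6p = p + 899, so 4172 = 7p and p = 596, q = 1495.
The new curves are qd = 5071 - 6p (demand) and qs = 3p + 899 (supply).
Clearing the new market: 5071 - 6p = 3p + 899, so p = 4172/9 ≈ 463.5556 and q = 6869/3 ≈ 2289.6667.
Δp = 463.5556 − 596 = -132.44.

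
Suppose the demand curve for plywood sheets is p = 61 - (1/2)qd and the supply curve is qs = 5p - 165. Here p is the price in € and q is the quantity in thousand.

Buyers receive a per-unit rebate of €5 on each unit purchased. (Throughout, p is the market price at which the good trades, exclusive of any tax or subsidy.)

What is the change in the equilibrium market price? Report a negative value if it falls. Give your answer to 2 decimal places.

Initially, 122 - 2p = 5p - 165, so 287 = 7p and p = 41, q = 40.
Since buyers' out-of-pocket price is the market price minus the rebate, the effective demand curve becomes qd = 132 - 2p.
Equate the new curves: 132 - 2p = 5p - 165, giving 297 = 7p, p = 297/7 ≈ 42.4286, q = 330/7 ≈ 47.1429.
Δp = 42.4286 − 41 = +1.43.

+1.43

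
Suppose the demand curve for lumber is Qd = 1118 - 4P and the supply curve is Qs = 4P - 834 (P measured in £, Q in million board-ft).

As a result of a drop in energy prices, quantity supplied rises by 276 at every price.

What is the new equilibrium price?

Solve the original market: 1118 - 4P = 4P - 834, hence P = 244 and Q = 142.
The new curves are Qd = 1118 - 4P (demand) and Qs = 4P - 558 (supply).
Equate the new curves: 1118 - 4P = 4P - 558, giving 1676 = 8P, P = 209.5, Q = 280.

209.5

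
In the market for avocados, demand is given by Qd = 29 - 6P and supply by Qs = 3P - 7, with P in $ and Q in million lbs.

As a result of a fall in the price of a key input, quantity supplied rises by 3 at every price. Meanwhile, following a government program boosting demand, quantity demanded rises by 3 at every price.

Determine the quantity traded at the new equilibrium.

Original equilibrium: 29 - 6P = 3P - 7 gives 36 = 9P, so P = 4 and Q = 5.
The shock moves the curves to Qd = 32 - 6P and Qs = 3P - 4.
Clearing the new market: 32 - 6P = 3P - 4, so P = 4 and Q = 8.

8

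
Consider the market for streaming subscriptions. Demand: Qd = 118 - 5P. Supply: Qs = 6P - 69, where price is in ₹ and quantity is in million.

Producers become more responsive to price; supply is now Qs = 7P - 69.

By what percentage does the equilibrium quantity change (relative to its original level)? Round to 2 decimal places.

Initially, 118 - 5P = 6P - 69, so 187 = 11P and P = 17, Q = 33.
After the shift, demand is Qd = 118 - 5P and supply is Qs = 7P - 69.
Clearing the new market: 118 - 5P = 7P - 69, so P = 187/12 ≈ 15.5833 and Q = 481/12 ≈ 40.0833.
%ΔQ = (40.0833 − 33) / 33 × 100 = +21.46%.

+21.46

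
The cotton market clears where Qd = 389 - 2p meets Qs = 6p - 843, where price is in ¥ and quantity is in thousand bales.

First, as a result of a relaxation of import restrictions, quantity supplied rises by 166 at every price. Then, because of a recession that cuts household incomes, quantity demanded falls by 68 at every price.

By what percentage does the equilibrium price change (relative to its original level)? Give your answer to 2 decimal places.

Initially, 389 - 2p = 6p - 843, so 1232 = 8p and p = 154, Q = 81.
The new curves are Qd = 321 - 2p (demand) and Qs = 6p - 677 (supply).
Clearing the new market: 321 - 2p = 6p - 677, so p = 124.75 and Q = 71.5.
%Δp = (124.75 − 154) / 154 × 100 = -18.99%.

-18.99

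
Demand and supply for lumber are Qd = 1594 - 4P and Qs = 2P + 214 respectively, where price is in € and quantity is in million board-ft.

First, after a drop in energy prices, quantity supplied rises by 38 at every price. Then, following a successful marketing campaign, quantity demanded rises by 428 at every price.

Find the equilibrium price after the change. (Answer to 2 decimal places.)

295.00

Original equilibrium: 1594 - 4P = 2P + 214 gives 1380 = 6P, so P = 230 and Q = 674.
The shock moves the curves to Qd = 2022 - 4P and Qs = 2P + 252.
Setting them equal: 2022 - 4P = 2P + 252 → 1770 = 6P, so P = 295 and Q = 842.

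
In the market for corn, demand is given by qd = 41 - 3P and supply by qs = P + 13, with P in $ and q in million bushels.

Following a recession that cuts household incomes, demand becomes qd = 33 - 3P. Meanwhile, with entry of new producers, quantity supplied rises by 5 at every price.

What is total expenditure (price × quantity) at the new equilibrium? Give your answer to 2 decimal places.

81.56

Initially, 41 - 3P = P + 13, so 28 = 4P and P = 7, q = 20.
The shock moves the curves to qd = 33 - 3P and qs = P + 18.
Clearing the new market: 33 - 3P = P + 18, so P = 3.75 and q = 21.75.
New expenditure = 3.75 × 21.75 = 81.56.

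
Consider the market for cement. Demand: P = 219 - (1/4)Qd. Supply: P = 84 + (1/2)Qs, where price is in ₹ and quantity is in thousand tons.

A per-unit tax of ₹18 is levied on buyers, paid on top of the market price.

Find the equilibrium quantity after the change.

156

Before the shock: 876 - 4P = 2P - 168 ⇒ 1044 = 6P ⇒ P = 174, Q = 180.
Since buyers pay the price plus the tax, the effective demand curve becomes Qd = 804 - 4P.
New equilibrium: 804 - 4P = 2P - 168 ⇒ 972 = 6P ⇒ P = 162, Q = 156.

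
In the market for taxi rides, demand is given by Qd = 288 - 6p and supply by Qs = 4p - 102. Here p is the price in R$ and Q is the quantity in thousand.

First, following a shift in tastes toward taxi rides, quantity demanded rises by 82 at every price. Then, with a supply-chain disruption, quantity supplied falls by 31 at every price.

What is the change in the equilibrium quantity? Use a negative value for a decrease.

+14.2

Original equilibrium: 288 - 6p = 4p - 102 gives 390 = 10p, so p = 39 and Q = 54.
After the shift, demand is Qd = 370 - 6p and supply is Qs = 4p - 133.
Clearing the new market: 370 - 6p = 4p - 133, so p = 50.3 and Q = 68.2.
ΔQ = 68.2 − 54 = +14.2.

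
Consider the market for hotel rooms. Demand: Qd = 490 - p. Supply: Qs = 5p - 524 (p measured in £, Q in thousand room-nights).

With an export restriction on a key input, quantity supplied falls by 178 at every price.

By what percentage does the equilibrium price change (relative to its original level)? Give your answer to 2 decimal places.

+17.55

Before the shock: 490 - p = 5p - 524 ⇒ 1014 = 6p ⇒ p = 169, Q = 321.
The shock moves the curves to Qd = 490 - p and Qs = 5p - 702.
New equilibrium: 490 - p = 5p - 702 ⇒ 1192 = 6p ⇒ p = 596/3 ≈ 198.6667, Q = 874/3 ≈ 291.3333.
%Δp = (198.6667 − 169) / 169 × 100 = +17.55%.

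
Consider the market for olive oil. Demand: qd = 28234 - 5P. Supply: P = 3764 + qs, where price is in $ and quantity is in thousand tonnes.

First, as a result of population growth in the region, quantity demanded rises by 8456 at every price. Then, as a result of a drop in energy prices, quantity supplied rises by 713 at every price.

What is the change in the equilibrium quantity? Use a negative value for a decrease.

+2003.5

Initially, 28234 - 5P = P - 3764, so 31998 = 6P and P = 5333, q = 1569.
The new curves are qd = 36690 - 5P (demand) and qs = P - 3051 (supply).
New equilibrium: 36690 - 5P = P - 3051 ⇒ 39741 = 6P ⇒ P = 6623.5, q = 3572.5.
Δq = 3572.5 − 1569 = +2003.5.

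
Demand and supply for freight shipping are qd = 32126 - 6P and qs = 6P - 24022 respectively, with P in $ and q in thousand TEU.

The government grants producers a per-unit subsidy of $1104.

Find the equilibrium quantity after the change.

Before the shock: 32126 - 6P = 6P - 24022 ⇒ 56148 = 12P ⇒ P = 4679, q = 4052.
Since sellers receive the price plus the subsidy, the effective supply curve becomes qs = 6P - 17398.
Clearing the new market: 32126 - 6P = 6P - 17398, so P = 4127 and q = 7364.

7364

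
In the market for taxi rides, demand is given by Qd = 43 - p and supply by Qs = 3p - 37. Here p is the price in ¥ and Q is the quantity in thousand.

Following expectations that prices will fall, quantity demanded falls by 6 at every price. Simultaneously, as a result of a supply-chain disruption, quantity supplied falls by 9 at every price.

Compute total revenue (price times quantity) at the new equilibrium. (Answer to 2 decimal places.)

337.19

Before the shock: 43 - p = 3p - 37 ⇒ 80 = 4p ⇒ p = 20, Q = 23.
The shock moves the curves to Qd = 37 - p and Qs = 3p - 46.
Setting them equal: 37 - p = 3p - 46 → 83 = 4p, so p = 20.75 and Q = 16.25.
New expenditure = 20.75 × 16.25 = 337.19.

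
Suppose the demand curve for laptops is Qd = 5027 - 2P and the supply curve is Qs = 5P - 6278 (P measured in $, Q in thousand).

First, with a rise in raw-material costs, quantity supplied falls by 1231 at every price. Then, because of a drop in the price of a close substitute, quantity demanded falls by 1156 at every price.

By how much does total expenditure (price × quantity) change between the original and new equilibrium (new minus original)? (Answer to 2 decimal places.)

Original equilibrium: 5027 - 2P = 5P - 6278 gives 11305 = 7P, so P = 1615 and Q = 1797.
The new curves are Qd = 3871 - 2P (demand) and Qs = 5P - 7509 (supply).
New equilibrium: 3871 - 2P = 5P - 7509 ⇒ 11380 = 7P ⇒ P = 11380/7 ≈ 1625.7143, Q = 4337/7 ≈ 619.5714.
Expenditure moves from 1615×1797 = 2902155 to 1625.7143×619.5714 = 1007246.1224; change = -1894908.88.

-1894908.88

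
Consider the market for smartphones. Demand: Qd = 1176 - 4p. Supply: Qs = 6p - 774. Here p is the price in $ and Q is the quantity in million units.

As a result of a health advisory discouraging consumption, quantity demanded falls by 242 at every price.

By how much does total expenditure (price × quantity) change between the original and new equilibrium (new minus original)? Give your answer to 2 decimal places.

Original equilibrium: 1176 - 4p = 6p - 774 gives 1950 = 10p, so p = 195 and Q = 396.
With the change applied: demand Qd = 934 - 4p, supply Qs = 6p - 774.
Clearing the new market: 934 - 4p = 6p - 774, so p = 170.8 and Q = 250.8.
Expenditure moves from 195×396 = 77220 to 170.8×250.8 = 42836.64; change = -34383.36.

-34383.36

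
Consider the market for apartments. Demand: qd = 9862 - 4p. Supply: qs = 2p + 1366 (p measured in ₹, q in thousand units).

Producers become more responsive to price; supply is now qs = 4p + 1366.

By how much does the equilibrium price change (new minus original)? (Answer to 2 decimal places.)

-354.00

Solve the original market: 9862 - 4p = 2p + 1366, hence p = 1416 and q = 4198.
After the shift, demand is qd = 9862 - 4p and supply is qs = 4p + 1366.
Equate the new curves: 9862 - 4p = 4p + 1366, giving 8496 = 8p, p = 1062, q = 5614.
Δp = 1062 − 1416 = -354.00.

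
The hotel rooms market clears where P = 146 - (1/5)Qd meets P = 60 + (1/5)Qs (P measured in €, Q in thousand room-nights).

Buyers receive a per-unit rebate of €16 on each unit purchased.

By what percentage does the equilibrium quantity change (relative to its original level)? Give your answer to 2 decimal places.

Solve the original market: 730 - 5P = 5P - 300, hence P = 103 and Q = 215.
Since buyers' out-of-pocket price is the market price minus the rebate, the effective demand curve becomes Qd = 810 - 5P.
Setting them equal: 810 - 5P = 5P - 300 → 1110 = 10P, so P = 111 and Q = 255.
%ΔQ = (255 − 215) / 215 × 100 = +18.60%.

+18.60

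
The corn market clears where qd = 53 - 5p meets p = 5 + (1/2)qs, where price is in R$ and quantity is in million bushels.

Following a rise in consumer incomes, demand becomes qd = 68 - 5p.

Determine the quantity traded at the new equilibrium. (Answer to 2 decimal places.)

Before the shock: 53 - 5p = 2p - 10 ⇒ 63 = 7p ⇒ p = 9, q = 8.
After the shift, demand is qd = 68 - 5p and supply is qs = 2p - 10.
Equate the new curves: 68 - 5p = 2p - 10, giving 78 = 7p, p = 78/7 ≈ 11.1429, q = 86/7 ≈ 12.2857.

12.29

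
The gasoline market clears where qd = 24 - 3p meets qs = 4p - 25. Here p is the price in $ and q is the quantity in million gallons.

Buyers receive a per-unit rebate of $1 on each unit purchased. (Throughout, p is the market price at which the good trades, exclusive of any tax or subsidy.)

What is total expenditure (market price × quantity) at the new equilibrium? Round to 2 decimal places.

35.02

Initially, 24 - 3p = 4p - 25, so 49 = 7p and p = 7, q = 3.
Since buyers' out-of-pocket price is the market price minus the rebate, the effective demand curve becomes qd = 27 - 3p.
Setting them equal: 27 - 3p = 4p - 25 → 52 = 7p, so p = 52/7 ≈ 7.4286 and q = 33/7 ≈ 4.7143.
New expenditure = 7.4286 × 4.7143 = 35.02.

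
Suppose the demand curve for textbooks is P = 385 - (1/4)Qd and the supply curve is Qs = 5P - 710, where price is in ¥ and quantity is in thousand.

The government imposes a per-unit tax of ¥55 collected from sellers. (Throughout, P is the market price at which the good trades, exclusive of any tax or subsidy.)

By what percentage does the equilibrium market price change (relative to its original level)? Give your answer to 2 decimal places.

Initially, 1540 - 4P = 5P - 710, so 2250 = 9P and P = 250, Q = 540.
Since sellers keep the price net of the tax, the effective supply curve becomes Qs = 5P - 985.
Setting them equal: 1540 - 4P = 5P - 985 → 2525 = 9P, so P = 2525/9 ≈ 280.5556 and Q = 3760/9 ≈ 417.7778.
%ΔP = (280.5556 − 250) / 250 × 100 = +12.22%.

+12.22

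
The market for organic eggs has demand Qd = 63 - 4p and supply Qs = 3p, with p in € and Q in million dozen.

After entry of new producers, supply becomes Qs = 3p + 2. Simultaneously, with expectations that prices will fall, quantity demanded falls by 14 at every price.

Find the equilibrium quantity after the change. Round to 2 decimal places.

Original equilibrium: 63 - 4p = 3p gives 63 = 7p, so p = 9 and Q = 27.
The shock moves the curves to Qd = 49 - 4p and Qs = 3p + 2.
Clearing the new market: 49 - 4p = 3p + 2, so p = 47/7 ≈ 6.7143 and Q = 155/7 ≈ 22.1429.

22.14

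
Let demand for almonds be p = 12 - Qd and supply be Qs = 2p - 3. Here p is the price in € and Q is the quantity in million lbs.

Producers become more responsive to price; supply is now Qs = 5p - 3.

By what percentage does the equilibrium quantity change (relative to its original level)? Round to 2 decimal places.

Initially, 12 - p = 2p - 3, so 15 = 3p and p = 5, Q = 7.
The new curves are Qd = 12 - p (demand) and Qs = 5p - 3 (supply).
New equilibrium: 12 - p = 5p - 3 ⇒ 15 = 6p ⇒ p = 2.5, Q = 9.5.
%ΔQ = (9.5 − 7) / 7 × 100 = +35.71%.

+35.71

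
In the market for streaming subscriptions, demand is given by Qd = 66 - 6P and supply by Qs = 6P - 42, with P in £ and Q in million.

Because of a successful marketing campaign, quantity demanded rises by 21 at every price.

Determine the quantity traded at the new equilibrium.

22.5

Initially, 66 - 6P = 6P - 42, so 108 = 12P and P = 9, Q = 12.
The shock moves the curves to Qd = 87 - 6P and Qs = 6P - 42.
Setting them equal: 87 - 6P = 6P - 42 → 129 = 12P, so P = 10.75 and Q = 22.5.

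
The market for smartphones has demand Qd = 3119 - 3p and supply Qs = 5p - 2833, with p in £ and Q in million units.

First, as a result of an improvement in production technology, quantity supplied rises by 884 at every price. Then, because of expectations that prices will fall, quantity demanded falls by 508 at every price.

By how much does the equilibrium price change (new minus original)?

-174

Original equilibrium: 3119 - 3p = 5p - 2833 gives 5952 = 8p, so p = 744 and Q = 887.
The new curves are Qd = 2611 - 3p (demand) and Qs = 5p - 1949 (supply).
New equilibrium: 2611 - 3p = 5p - 1949 ⇒ 4560 = 8p ⇒ p = 570, Q = 901.
Δp = 570 − 744 = -174.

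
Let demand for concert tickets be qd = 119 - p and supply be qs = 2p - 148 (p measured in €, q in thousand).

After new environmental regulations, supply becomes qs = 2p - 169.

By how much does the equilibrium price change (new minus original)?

Solve the original market: 119 - p = 2p - 148, hence p = 89 and q = 30.
The shock moves the curves to qd = 119 - p and qs = 2p - 169.
Equate the new curves: 119 - p = 2p - 169, giving 288 = 3p, p = 96, q = 23.
Δp = 96 − 89 = +7.

+7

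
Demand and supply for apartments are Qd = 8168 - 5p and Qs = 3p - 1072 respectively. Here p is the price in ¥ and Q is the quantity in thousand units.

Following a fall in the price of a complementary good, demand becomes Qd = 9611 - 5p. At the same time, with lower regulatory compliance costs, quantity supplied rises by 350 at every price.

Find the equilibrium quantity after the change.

Original equilibrium: 8168 - 5p = 3p - 1072 gives 9240 = 8p, so p = 1155 and Q = 2393.
The new curves are Qd = 9611 - 5p (demand) and Qs = 3p - 722 (supply).
Equate the new curves: 9611 - 5p = 3p - 722, giving 10333 = 8p, p = 1291.625, Q = 3152.875.

3152.875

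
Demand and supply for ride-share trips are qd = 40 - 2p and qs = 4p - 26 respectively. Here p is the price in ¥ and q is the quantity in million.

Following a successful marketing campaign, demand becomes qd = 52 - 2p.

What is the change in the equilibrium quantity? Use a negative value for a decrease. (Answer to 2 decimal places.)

+8.00

Solve the original market: 40 - 2p = 4p - 26, hence p = 11 and q = 18.
The new curves are qd = 52 - 2p (demand) and qs = 4p - 26 (supply).
Setting them equal: 52 - 2p = 4p - 26 → 78 = 6p, so p = 13 and q = 26.
Δq = 26 − 18 = +8.00.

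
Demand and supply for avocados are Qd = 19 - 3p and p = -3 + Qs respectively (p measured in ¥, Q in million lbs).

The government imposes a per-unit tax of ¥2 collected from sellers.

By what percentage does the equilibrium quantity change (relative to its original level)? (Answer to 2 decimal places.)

Original equilibrium: 19 - 3p = p + 3 gives 16 = 4p, so p = 4 and Q = 7.
Since sellers keep the price net of the tax, the effective supply curve becomes Qs = p + 1.
Setting them equal: 19 - 3p = p + 1 → 18 = 4p, so p = 4.5 and Q = 5.5.
%ΔQ = (5.5 − 7) / 7 × 100 = -21.43%.

-21.43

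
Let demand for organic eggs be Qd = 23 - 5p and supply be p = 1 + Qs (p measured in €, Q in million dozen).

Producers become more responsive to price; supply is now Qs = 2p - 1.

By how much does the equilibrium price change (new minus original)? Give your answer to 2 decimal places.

-0.57

Before the shock: 23 - 5p = p - 1 ⇒ 24 = 6p ⇒ p = 4, Q = 3.
The shock moves the curves to Qd = 23 - 5p and Qs = 2p - 1.
Clearing the new market: 23 - 5p = 2p - 1, so p = 24/7 ≈ 3.4286 and Q = 41/7 ≈ 5.8571.
Δp = 3.4286 − 4 = -0.57.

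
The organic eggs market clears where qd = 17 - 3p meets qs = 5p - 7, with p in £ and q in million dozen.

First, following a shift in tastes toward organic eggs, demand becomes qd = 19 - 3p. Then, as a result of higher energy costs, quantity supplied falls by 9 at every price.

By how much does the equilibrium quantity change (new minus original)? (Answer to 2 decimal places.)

-2.13

Initially, 17 - 3p = 5p - 7, so 24 = 8p and p = 3, q = 8.
The shock moves the curves to qd = 19 - 3p and qs = 5p - 16.
Clearing the new market: 19 - 3p = 5p - 16, so p = 4.375 and q = 5.875.
Δq = 5.875 − 8 = -2.13.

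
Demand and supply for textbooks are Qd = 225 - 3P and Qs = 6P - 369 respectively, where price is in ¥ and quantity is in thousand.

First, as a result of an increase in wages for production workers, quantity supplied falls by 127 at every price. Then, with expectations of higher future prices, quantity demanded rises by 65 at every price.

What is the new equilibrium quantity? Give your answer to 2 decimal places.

28.00

Initially, 225 - 3P = 6P - 369, so 594 = 9P and P = 66, Q = 27.
After the shift, demand is Qd = 290 - 3P and supply is Qs = 6P - 496.
Clearing the new market: 290 - 3P = 6P - 496, so P = 262/3 ≈ 87.3333 and Q = 28.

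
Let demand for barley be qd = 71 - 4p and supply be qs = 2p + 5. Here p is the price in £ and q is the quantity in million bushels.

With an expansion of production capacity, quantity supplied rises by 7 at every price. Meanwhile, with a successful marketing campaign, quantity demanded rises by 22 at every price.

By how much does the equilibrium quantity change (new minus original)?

Initially, 71 - 4p = 2p + 5, so 66 = 6p and p = 11, q = 27.
After the shift, demand is qd = 93 - 4p and supply is qs = 2p + 12.
Setting them equal: 93 - 4p = 2p + 12 → 81 = 6p, so p = 13.5 and q = 39.
Δq = 39 − 27 = +12.

+12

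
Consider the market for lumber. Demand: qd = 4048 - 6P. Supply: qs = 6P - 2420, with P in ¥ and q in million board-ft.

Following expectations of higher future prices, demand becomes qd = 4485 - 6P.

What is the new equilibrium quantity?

Initially, 4048 - 6P = 6P - 2420, so 6468 = 12P and P = 539, q = 814.
With the change applied: demand qd = 4485 - 6P, supply qs = 6P - 2420.
Setting them equal: 4485 - 6P = 6P - 2420 → 6905 = 12P, so P = 6905/12 ≈ 575.4167 and q = 1032.5.

1032.5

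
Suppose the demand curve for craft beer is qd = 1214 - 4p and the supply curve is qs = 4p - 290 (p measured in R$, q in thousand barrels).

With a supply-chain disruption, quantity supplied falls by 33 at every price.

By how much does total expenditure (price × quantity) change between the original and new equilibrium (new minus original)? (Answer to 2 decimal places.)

Original equilibrium: 1214 - 4p = 4p - 290 gives 1504 = 8p, so p = 188 and q = 462.
The shock moves the curves to qd = 1214 - 4p and qs = 4p - 323.
New equilibrium: 1214 - 4p = 4p - 323 ⇒ 1537 = 8p ⇒ p = 192.125, q = 445.5.
Expenditure moves from 188×462 = 86856 to 192.125×445.5 = 85591.6875; change = -1264.31.

-1264.31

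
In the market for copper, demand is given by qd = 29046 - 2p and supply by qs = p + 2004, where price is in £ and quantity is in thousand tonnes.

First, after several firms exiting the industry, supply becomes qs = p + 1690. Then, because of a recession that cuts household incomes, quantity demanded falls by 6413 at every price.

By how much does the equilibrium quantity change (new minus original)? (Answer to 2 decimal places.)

-2347.00

Before the shock: 29046 - 2p = p + 2004 ⇒ 27042 = 3p ⇒ p = 9014, q = 11018.
With the change applied: demand qd = 22633 - 2p, supply qs = p + 1690.
Clearing the new market: 22633 - 2p = p + 1690, so p = 6981 and q = 8671.
Δq = 8671 − 11018 = -2347.00.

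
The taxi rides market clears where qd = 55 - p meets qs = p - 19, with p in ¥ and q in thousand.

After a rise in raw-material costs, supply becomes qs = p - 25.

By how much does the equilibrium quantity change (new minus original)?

-3

Before the shock: 55 - p = p - 19 ⇒ 74 = 2p ⇒ p = 37, q = 18.
With the change applied: demand qd = 55 - p, supply qs = p - 25.
Equate the new curves: 55 - p = p - 25, giving 80 = 2p, p = 40, q = 15.
Δq = 15 − 18 = -3.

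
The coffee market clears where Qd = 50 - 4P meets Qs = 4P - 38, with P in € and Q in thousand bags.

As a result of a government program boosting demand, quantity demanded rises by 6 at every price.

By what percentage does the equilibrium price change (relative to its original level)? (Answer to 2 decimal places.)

Initially, 50 - 4P = 4P - 38, so 88 = 8P and P = 11, Q = 6.
With the change applied: demand Qd = 56 - 4P, supply Qs = 4P - 38.
Clearing the new market: 56 - 4P = 4P - 38, so P = 11.75 and Q = 9.
%ΔP = (11.75 − 11) / 11 × 100 = +6.82%.

+6.82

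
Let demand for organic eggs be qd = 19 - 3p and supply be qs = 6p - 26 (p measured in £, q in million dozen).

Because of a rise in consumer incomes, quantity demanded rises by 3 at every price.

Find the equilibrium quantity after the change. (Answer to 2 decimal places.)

6.00

Original equilibrium: 19 - 3p = 6p - 26 gives 45 = 9p, so p = 5 and q = 4.
After the shift, demand is qd = 22 - 3p and supply is qs = 6p - 26.
New equilibrium: 22 - 3p = 6p - 26 ⇒ 48 = 9p ⇒ p = 16/3 ≈ 5.3333, q = 6.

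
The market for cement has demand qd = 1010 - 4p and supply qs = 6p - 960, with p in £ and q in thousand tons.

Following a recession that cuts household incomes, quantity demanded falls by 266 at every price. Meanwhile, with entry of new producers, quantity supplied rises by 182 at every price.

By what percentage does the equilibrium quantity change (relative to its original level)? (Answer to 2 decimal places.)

-39.10

Solve the original market: 1010 - 4p = 6p - 960, hence p = 197 and q = 222.
The new curves are qd = 744 - 4p (demand) and qs = 6p - 778 (supply).
Setting them equal: 744 - 4p = 6p - 778 → 1522 = 10p, so p = 152.2 and q = 135.2.
%Δq = (135.2 − 222) / 222 × 100 = -39.10%.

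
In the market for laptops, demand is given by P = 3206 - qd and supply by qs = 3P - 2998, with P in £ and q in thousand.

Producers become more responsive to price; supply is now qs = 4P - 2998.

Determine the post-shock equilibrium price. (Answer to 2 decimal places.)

1240.80

Before the shock: 3206 - P = 3P - 2998 ⇒ 6204 = 4P ⇒ P = 1551, q = 1655.
With the change applied: demand qd = 3206 - P, supply qs = 4P - 2998.
Setting them equal: 3206 - P = 4P - 2998 → 6204 = 5P, so P = 1240.8 and q = 1965.2.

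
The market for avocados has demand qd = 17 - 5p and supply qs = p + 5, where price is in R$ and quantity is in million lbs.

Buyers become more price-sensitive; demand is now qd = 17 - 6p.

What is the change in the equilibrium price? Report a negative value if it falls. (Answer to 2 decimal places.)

Original equilibrium: 17 - 5p = p + 5 gives 12 = 6p, so p = 2 and q = 7.
With the change applied: demand qd = 17 - 6p, supply qs = p + 5.
New equilibrium: 17 - 6p = p + 5 ⇒ 12 = 7p ⇒ p = 12/7 ≈ 1.7143, q = 47/7 ≈ 6.7143.
Δp = 1.7143 − 2 = -0.29.

-0.29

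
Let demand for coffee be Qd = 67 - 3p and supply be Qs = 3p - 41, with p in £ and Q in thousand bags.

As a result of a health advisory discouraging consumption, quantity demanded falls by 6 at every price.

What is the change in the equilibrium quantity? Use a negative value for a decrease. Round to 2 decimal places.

-3.00

Solve the original market: 67 - 3p = 3p - 41, hence p = 18 and Q = 13.
With the change applied: demand Qd = 61 - 3p, supply Qs = 3p - 41.
Setting them equal: 61 - 3p = 3p - 41 → 102 = 6p, so p = 17 and Q = 10.
ΔQ = 10 − 13 = -3.00.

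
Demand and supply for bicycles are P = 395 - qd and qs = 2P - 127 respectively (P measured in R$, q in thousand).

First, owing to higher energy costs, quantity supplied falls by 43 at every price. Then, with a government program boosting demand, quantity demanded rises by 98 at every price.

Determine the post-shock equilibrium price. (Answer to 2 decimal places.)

221.00

Initially, 395 - P = 2P - 127, so 522 = 3P and P = 174, q = 221.
The new curves are qd = 493 - P (demand) and qs = 2P - 170 (supply).
New equilibrium: 493 - P = 2P - 170 ⇒ 663 = 3P ⇒ P = 221, q = 272.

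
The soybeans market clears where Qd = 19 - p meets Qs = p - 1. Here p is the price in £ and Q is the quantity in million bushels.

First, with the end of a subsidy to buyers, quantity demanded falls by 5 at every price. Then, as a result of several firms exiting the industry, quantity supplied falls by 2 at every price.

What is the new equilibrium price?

Solve the original market: 19 - p = p - 1, hence p = 10 and Q = 9.
The new curves are Qd = 14 - p (demand) and Qs = p - 3 (supply).
New equilibrium: 14 - p = p - 3 ⇒ 17 = 2p ⇒ p = 8.5, Q = 5.5.

8.5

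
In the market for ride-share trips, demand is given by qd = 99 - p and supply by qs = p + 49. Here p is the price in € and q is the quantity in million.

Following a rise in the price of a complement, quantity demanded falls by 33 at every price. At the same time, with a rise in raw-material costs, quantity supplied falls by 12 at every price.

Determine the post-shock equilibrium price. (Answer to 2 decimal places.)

Original equilibrium: 99 - p = p + 49 gives 50 = 2p, so p = 25 and q = 74.
With the change applied: demand qd = 66 - p, supply qs = p + 37.
Setting them equal: 66 - p = p + 37 → 29 = 2p, so p = 14.5 and q = 51.5.

14.50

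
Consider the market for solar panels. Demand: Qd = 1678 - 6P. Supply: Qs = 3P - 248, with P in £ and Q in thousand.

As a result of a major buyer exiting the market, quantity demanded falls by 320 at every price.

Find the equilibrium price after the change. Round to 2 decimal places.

Original equilibrium: 1678 - 6P = 3P - 248 gives 1926 = 9P, so P = 214 and Q = 394.
The new curves are Qd = 1358 - 6P (demand) and Qs = 3P - 248 (supply).
Setting them equal: 1358 - 6P = 3P - 248 → 1606 = 9P, so P = 1606/9 ≈ 178.4444 and Q = 862/3 ≈ 287.3333.

178.44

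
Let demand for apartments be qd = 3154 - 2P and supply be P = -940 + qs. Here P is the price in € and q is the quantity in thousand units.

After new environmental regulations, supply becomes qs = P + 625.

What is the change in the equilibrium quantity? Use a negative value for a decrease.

-210

Before the shock: 3154 - 2P = P + 940 ⇒ 2214 = 3P ⇒ P = 738, q = 1678.
With the change applied: demand qd = 3154 - 2P, supply qs = P + 625.
Setting them equal: 3154 - 2P = P + 625 → 2529 = 3P, so P = 843 and q = 1468.
Δq = 1468 − 1678 = -210.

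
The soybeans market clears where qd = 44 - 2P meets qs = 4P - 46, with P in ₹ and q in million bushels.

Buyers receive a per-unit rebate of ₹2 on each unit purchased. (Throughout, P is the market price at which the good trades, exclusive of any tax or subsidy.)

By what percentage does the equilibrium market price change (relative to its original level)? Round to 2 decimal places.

+4.44

Solve the original market: 44 - 2P = 4P - 46, hence P = 15 and q = 14.
Since buyers' out-of-pocket price is the market price minus the rebate, the effective demand curve becomes qd = 48 - 2P.
New equilibrium: 48 - 2P = 4P - 46 ⇒ 94 = 6P ⇒ P = 47/3 ≈ 15.6667, q = 50/3 ≈ 16.6667.
%ΔP = (15.6667 − 15) / 15 × 100 = +4.44%.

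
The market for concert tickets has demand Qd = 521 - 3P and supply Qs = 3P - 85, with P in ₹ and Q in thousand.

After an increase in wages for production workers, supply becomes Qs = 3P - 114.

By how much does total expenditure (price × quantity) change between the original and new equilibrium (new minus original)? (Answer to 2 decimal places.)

-480.92

Initially, 521 - 3P = 3P - 85, so 606 = 6P and P = 101, Q = 218.
The shock moves the curves to Qd = 521 - 3P and Qs = 3P - 114.
Equate the new curves: 521 - 3P = 3P - 114, giving 635 = 6P, P = 635/6 ≈ 105.8333, Q = 203.5.
Expenditure moves from 101×218 = 22018 to 105.8333×203.5 = 21537.0833; change = -480.92.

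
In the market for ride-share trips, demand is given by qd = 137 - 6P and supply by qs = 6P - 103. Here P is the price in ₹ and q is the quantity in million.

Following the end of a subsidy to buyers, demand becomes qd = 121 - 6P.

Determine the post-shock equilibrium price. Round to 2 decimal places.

18.67

Original equilibrium: 137 - 6P = 6P - 103 gives 240 = 12P, so P = 20 and q = 17.
The new curves are qd = 121 - 6P (demand) and qs = 6P - 103 (supply).
Clearing the new market: 121 - 6P = 6P - 103, so P = 56/3 ≈ 18.6667 and q = 9.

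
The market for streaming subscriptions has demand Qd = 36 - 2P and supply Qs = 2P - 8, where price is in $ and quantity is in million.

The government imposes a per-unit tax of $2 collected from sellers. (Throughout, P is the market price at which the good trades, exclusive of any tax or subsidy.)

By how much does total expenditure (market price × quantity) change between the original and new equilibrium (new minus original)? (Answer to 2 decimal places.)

Original equilibrium: 36 - 2P = 2P - 8 gives 44 = 4P, so P = 11 and Q = 14.
Since sellers keep the price net of the tax, the effective supply curve becomes Qs = 2P - 12.
Setting them equal: 36 - 2P = 2P - 12 → 48 = 4P, so P = 12 and Q = 12.
Expenditure moves from 11×14 = 154 to 12×12 = 144; change = -10.00.

-10.00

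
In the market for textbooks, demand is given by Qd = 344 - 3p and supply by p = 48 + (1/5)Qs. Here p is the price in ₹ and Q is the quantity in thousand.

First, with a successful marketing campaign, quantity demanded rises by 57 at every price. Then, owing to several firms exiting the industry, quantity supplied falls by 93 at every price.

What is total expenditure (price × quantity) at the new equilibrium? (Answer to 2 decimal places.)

Solve the original market: 344 - 3p = 5p - 240, hence p = 73 and Q = 125.
The shock moves the curves to Qd = 401 - 3p and Qs = 5p - 333.
Equate the new curves: 401 - 3p = 5p - 333, giving 734 = 8p, p = 91.75, Q = 125.75.
New expenditure = 91.75 × 125.75 = 11537.56.

11537.56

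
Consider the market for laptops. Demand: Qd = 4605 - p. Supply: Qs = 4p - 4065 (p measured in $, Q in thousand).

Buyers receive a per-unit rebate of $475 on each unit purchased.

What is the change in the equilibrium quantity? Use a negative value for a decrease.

Original equilibrium: 4605 - p = 4p - 4065 gives 8670 = 5p, so p = 1734 and Q = 2871.
Since buyers' out-of-pocket price is the market price minus the rebate, the effective demand curve becomes Qd = 5080 - p.
New equilibrium: 5080 - p = 4p - 4065 ⇒ 9145 = 5p ⇒ p = 1829, Q = 3251.
ΔQ = 3251 − 2871 = +380.

+380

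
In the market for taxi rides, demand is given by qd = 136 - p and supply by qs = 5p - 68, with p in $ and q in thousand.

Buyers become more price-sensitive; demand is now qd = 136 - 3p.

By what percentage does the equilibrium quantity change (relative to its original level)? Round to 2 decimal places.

-41.67

Initially, 136 - p = 5p - 68, so 204 = 6p and p = 34, q = 102.
With the change applied: demand qd = 136 - 3p, supply qs = 5p - 68.
New equilibrium: 136 - 3p = 5p - 68 ⇒ 204 = 8p ⇒ p = 25.5, q = 59.5.
%Δq = (59.5 − 102) / 102 × 100 = -41.67%.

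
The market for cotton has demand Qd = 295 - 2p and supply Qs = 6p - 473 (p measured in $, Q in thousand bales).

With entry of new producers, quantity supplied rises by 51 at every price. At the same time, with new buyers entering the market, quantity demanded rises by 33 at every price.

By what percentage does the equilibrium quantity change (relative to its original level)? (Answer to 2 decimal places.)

+36.41

Original equilibrium: 295 - 2p = 6p - 473 gives 768 = 8p, so p = 96 and Q = 103.
The new curves are Qd = 328 - 2p (demand) and Qs = 6p - 422 (supply).
Clearing the new market: 328 - 2p = 6p - 422, so p = 93.75 and Q = 140.5.
%ΔQ = (140.5 − 103) / 103 × 100 = +36.41%.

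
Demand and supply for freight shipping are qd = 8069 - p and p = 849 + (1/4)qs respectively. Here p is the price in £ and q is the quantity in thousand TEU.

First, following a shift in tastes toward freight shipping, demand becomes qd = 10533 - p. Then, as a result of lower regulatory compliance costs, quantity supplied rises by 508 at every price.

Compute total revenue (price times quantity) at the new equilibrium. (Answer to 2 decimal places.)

21067748.96

Solve the original market: 8069 - p = 4p - 3396, hence p = 2293 and q = 5776.
After the shift, demand is qd = 10533 - p and supply is qs = 4p - 2888.
Equate the new curves: 10533 - p = 4p - 2888, giving 13421 = 5p, p = 2684.2, q = 7848.8.
New expenditure = 2684.2 × 7848.8 = 21067748.96.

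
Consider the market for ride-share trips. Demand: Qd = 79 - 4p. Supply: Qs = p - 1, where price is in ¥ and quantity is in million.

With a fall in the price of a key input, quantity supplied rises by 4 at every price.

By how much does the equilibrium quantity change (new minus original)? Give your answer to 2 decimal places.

+3.20

Initially, 79 - 4p = p - 1, so 80 = 5p and p = 16, Q = 15.
The new curves are Qd = 79 - 4p (demand) and Qs = p + 3 (supply).
Equate the new curves: 79 - 4p = p + 3, giving 76 = 5p, p = 15.2, Q = 18.2.
ΔQ = 18.2 − 15 = +3.20.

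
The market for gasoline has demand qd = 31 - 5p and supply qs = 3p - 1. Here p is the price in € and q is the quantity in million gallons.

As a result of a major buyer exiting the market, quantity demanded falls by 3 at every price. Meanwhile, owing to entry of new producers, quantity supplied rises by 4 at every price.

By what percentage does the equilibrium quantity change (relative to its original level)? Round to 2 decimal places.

Original equilibrium: 31 - 5p = 3p - 1 gives 32 = 8p, so p = 4 and q = 11.
The new curves are qd = 28 - 5p (demand) and qs = 3p + 3 (supply).
New equilibrium: 28 - 5p = 3p + 3 ⇒ 25 = 8p ⇒ p = 3.125, q = 12.375.
%Δq = (12.375 − 11) / 11 × 100 = +12.50%.

+12.50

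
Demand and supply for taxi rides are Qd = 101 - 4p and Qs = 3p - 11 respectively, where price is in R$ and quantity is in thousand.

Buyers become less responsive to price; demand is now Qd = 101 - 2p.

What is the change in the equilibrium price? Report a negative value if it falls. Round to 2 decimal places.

+6.40

Initially, 101 - 4p = 3p - 11, so 112 = 7p and p = 16, Q = 37.
The shock moves the curves to Qd = 101 - 2p and Qs = 3p - 11.
Setting them equal: 101 - 2p = 3p - 11 → 112 = 5p, so p = 22.4 and Q = 56.2.
Δp = 22.4 − 16 = +6.40.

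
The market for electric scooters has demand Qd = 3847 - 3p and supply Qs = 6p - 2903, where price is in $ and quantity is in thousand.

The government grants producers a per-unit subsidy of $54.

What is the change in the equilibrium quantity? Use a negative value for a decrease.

Before the shock: 3847 - 3p = 6p - 2903 ⇒ 6750 = 9p ⇒ p = 750, Q = 1597.
Since sellers receive the price plus the subsidy, the effective supply curve becomes Qs = 6p - 2579.
Setting them equal: 3847 - 3p = 6p - 2579 → 6426 = 9p, so p = 714 and Q = 1705.
ΔQ = 1705 − 1597 = +108.

+108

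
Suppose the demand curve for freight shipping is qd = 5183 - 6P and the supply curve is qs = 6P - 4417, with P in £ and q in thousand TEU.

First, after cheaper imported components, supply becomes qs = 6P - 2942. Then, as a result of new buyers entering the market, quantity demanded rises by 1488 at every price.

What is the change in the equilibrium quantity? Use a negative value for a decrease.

Original equilibrium: 5183 - 6P = 6P - 4417 gives 9600 = 12P, so P = 800 and q = 383.
The new curves are qd = 6671 - 6P (demand) and qs = 6P - 2942 (supply).
Equate the new curves: 6671 - 6P = 6P - 2942, giving 9613 = 12P, P = 9613/12 ≈ 801.0833, q = 1864.5.
Δq = 1864.5 − 383 = +1481.5.

+1481.5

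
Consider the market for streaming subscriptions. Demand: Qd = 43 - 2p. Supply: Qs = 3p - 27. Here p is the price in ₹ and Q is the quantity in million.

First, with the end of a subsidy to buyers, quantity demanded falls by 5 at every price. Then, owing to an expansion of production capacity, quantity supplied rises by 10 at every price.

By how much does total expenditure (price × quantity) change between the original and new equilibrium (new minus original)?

-34

Initially, 43 - 2p = 3p - 27, so 70 = 5p and p = 14, Q = 15.
The new curves are Qd = 38 - 2p (demand) and Qs = 3p - 17 (supply).
Clearing the new market: 38 - 2p = 3p - 17, so p = 11 and Q = 16.
Expenditure moves from 14×15 = 210 to 11×16 = 176; change = -34.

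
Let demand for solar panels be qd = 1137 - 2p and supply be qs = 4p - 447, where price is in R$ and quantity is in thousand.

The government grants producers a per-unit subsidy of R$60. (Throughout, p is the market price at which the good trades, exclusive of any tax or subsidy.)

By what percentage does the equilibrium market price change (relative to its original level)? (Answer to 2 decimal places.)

Before the shock: 1137 - 2p = 4p - 447 ⇒ 1584 = 6p ⇒ p = 264, q = 609.
Since sellers receive the price plus the subsidy, the effective supply curve becomes qs = 4p - 207.
Clearing the new market: 1137 - 2p = 4p - 207, so p = 224 and q = 689.
%Δp = (224 − 264) / 264 × 100 = -15.15%.

-15.15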